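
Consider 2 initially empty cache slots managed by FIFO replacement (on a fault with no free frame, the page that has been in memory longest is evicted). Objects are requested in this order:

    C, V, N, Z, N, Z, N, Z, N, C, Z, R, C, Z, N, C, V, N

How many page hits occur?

C: fault, frames (C)
V: fault, frames (C V)
N: fault, evict C, frames (V N)
Z: fault, evict V, frames (N Z)
N: hit
Z: hit
N: hit
Z: hit
N: hit
C: fault, evict N, frames (Z C)
Z: hit
R: fault, evict Z, frames (C R)
C: hit
Z: fault, evict C, frames (R Z)
N: fault, evict R, frames (Z N)
C: fault, evict Z, frames (N C)
V: fault, evict N, frames (C V)
N: fault, evict C, frames (V N)
Hits: 7.

7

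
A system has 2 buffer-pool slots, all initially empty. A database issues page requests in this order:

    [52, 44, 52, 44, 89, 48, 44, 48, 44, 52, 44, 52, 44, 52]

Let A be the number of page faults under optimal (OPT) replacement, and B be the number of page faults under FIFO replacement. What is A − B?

Under OPT: F F . . F F . . . F . . . . → 5 faults.
Under FIFO: F F . . F F F . . F . . . . → 6 faults.
A − B = 5 − 6 = -1.

-1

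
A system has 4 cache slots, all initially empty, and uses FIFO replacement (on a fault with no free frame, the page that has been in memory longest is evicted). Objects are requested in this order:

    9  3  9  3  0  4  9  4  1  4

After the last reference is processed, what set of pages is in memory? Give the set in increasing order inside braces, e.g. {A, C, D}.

9 → fault, frames (9)
3 → fault, frames (9 3)
9 → hit
3 → hit
0 → fault, frames (9 3 0)
4 → fault, frames (9 3 0 4)
9 → hit
4 → hit
1 → fault, evict 9, frames (3 0 4 1)
4 → hit

{0, 1, 3, 4}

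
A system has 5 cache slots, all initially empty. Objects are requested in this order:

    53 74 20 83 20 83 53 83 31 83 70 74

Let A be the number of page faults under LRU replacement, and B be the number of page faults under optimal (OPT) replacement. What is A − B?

Under LRU: F F F F . . . . F . F F → 7 faults.
Under OPT: F F F F . . . . F . F . → 6 faults.
A − B = 7 − 6 = 1.

1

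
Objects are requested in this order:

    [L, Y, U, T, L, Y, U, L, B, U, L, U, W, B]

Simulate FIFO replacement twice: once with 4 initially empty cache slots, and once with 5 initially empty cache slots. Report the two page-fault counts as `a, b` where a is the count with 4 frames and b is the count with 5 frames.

4 frames: F F F F . . . . F . F . F . → 7 faults.
5 frames: F F F F . . . . F . . . F . → 6 faults.
6 < 7: adding a frame reduced faults, as is typical.

7, 6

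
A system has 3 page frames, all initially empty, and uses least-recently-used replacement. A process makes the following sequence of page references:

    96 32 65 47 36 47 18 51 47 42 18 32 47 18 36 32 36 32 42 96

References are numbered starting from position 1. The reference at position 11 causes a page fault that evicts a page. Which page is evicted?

51

pos 1: 96 -> fault, frames {96}
pos 2: 32 -> fault, frames {96,32}
pos 3: 65 -> fault, frames {96,32,65}
pos 4: 47 -> fault, evict 96, frames {32,65,47}
pos 5: 36 -> fault, evict 32, frames {65,47,36}
pos 6: 47 -> hit
pos 7: 18 -> fault, evict 65, frames {36,47,18}
pos 8: 51 -> fault, evict 36, frames {47,18,51}
pos 9: 47 -> hit
pos 10: 42 -> fault, evict 18, frames {51,47,42}
pos 11: 18 -> fault, evict 51, frames {47,42,18}
At position 11, page 51 is evicted.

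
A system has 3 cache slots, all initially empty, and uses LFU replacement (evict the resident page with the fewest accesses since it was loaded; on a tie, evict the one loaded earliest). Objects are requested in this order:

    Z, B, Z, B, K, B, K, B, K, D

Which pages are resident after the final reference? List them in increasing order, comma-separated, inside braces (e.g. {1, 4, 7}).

{B, D, K}

Z → miss, frames (Z)
B → miss, frames (Z B)
Z → hit
B → hit
K → miss, frames (Z B K)
B → hit
K → hit
B → hit
K → hit
D → miss, evict Z, frames (B K D)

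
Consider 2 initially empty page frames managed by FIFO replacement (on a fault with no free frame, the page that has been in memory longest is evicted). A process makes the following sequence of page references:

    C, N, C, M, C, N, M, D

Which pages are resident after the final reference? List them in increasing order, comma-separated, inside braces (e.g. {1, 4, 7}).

C → fault, frames (C)
N → fault, frames (C N)
C → hit
M → fault, evict C, frames (N M)
C → fault, evict N, frames (M C)
N → fault, evict M, frames (C N)
M → fault, evict C, frames (N M)
D → fault, evict N, frames (M D)

{D, M}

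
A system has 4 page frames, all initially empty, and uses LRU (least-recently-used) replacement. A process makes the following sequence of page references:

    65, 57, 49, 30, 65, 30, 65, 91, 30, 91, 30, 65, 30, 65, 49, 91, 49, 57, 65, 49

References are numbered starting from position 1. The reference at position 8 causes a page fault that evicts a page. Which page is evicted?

57

pos 1: 65 → fault, frames {65}
pos 2: 57 → fault, frames {65,57}
pos 3: 49 → fault, frames {65,57,49}
pos 4: 30 → fault, frames {65,57,49,30}
pos 5: 65 → hit
pos 6: 30 → hit
pos 7: 65 → hit
pos 8: 91 → fault, evict 57, frames {49,30,65,91}
At position 8, page 57 is evicted.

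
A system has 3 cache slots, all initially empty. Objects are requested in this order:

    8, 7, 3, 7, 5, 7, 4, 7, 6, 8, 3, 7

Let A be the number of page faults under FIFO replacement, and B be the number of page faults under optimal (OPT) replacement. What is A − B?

3

Under FIFO: F F F . F . F F F F F F → 10 faults.
Under OPT: F F F . F . F . F . F . → 7 faults.
A − B = 10 − 7 = 3.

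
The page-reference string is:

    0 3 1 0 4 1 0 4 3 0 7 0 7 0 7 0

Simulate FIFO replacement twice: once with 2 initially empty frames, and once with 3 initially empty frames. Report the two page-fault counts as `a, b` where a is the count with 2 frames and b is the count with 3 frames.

11, 7

2 frames: F F F F F F F F F F F . . . . . → 11 faults.
3 frames: F F F . F . F . F . F . . . . . → 7 faults.
7 < 11: adding a frame reduced faults, as is typical.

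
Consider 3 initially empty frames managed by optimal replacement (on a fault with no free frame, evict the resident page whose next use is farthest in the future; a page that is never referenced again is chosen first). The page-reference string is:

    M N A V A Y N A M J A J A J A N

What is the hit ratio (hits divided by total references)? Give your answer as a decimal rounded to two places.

0.56

M -> fault, frames {M}
N -> fault, frames {M,N}
A -> fault, frames {M,N,A}
V -> fault, evict M, frames {N,A,V}
A -> hit
Y -> fault, evict V, frames {N,A,Y}
N -> hit
A -> hit
M -> fault, evict Y, frames {N,A,M}
J -> fault, evict M, frames {N,A,J}
A -> hit
J -> hit
A -> hit
J -> hit
A -> hit
N -> hit
Hits: 9 of 16 references → 9/16 = 0.5625.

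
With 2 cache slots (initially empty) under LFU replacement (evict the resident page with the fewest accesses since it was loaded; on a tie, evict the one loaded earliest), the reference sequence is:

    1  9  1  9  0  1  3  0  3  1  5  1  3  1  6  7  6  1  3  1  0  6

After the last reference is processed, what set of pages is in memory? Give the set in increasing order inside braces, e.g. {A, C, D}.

{6, 9}

1 -> miss, frames [1]
9 -> miss, frames [1, 9]
1 -> hit
9 -> hit
0 -> miss, evict 1, frames [9, 0]
1 -> miss, evict 0, frames [9, 1]
3 -> miss, evict 1, frames [9, 3]
0 -> miss, evict 3, frames [9, 0]
3 -> miss, evict 0, frames [9, 3]
1 -> miss, evict 3, frames [9, 1]
5 -> miss, evict 1, frames [9, 5]
1 -> miss, evict 5, frames [9, 1]
3 -> miss, evict 1, frames [9, 3]
1 -> miss, evict 3, frames [9, 1]
6 -> miss, evict 1, frames [9, 6]
7 -> miss, evict 6, frames [9, 7]
6 -> miss, evict 7, frames [9, 6]
1 -> miss, evict 6, frames [9, 1]
3 -> miss, evict 1, frames [9, 3]
1 -> miss, evict 3, frames [9, 1]
0 -> miss, evict 1, frames [9, 0]
6 -> miss, evict 0, frames [9, 6]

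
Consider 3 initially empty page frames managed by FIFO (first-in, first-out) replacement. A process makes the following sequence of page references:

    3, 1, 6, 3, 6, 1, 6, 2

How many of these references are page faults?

3 → fault, frames {3}
1 → fault, frames {3,1}
6 → fault, frames {3,1,6}
3 → hit
6 → hit
1 → hit
6 → hit
2 → fault, evict 3, frames {1,6,2}
Page faults: 4.

4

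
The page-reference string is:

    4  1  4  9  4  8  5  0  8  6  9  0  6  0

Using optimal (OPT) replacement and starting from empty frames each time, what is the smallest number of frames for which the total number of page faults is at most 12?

f=1: 14 faults
f=2: 9 faults
f=3: 7 faults
f=4: 7 faults
f=5: 7 faults
f=6: 7 faults
f=7: 7 faults
Smallest f with faults ≤ 12 is 2.

2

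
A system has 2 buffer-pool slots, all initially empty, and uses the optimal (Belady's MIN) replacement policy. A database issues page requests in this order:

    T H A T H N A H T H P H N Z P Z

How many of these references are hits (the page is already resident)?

6

T -> fault, frames (T)
H -> fault, frames (T H)
A -> fault, evict H, frames (T A)
T -> hit
H -> fault, evict T, frames (A H)
N -> fault, evict H, frames (A N)
A -> hit
H -> fault, evict A, frames (N H)
T -> fault, evict N, frames (H T)
H -> hit
P -> fault, evict T, frames (H P)
H -> hit
N -> fault, evict H, frames (P N)
Z -> fault, evict N, frames (P Z)
P -> hit
Z -> hit
Hits: 6.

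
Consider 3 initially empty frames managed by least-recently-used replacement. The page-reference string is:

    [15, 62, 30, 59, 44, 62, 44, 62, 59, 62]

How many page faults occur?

15 → fault, frames [15]
62 → fault, frames [15, 62]
30 → fault, frames [15, 62, 30]
59 → fault, evict 15, frames [62, 30, 59]
44 → fault, evict 62, frames [30, 59, 44]
62 → fault, evict 30, frames [59, 44, 62]
44 → hit
62 → hit
59 → hit
62 → hit
Page faults: 6.

6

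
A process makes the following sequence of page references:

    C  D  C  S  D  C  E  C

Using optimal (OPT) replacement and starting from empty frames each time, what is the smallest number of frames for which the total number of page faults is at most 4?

f=1: 8 faults
f=2: 5 faults
f=3: 4 faults
f=4: 4 faults
Smallest f with faults ≤ 4 is 3.

3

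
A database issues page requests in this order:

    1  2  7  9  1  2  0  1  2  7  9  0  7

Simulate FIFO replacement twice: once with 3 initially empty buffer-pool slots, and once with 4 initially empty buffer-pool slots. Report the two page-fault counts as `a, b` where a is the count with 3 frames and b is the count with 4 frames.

3 frames: F F F F F F F . . F F . . → 9 faults.
4 frames: F F F F . . F F F F F F . → 10 faults.
10 > 9: adding a frame increased faults — Belady's anomaly.

9, 10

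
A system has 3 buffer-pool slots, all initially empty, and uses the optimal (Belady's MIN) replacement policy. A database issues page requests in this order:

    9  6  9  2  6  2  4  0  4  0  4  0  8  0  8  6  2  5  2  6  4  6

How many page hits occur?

13

9: miss, frames {9}
6: miss, frames {9,6}
9: hit
2: miss, frames {9,6,2}
6: hit
2: hit
4: miss, evict 9, frames {6,2,4}
0: miss, evict 2, frames {6,4,0}
4: hit
0: hit
4: hit
0: hit
8: miss, evict 4, frames {6,0,8}
0: hit
8: hit
6: hit
2: miss, evict 8, frames {6,0,2}
5: miss, evict 0, frames {6,2,5}
2: hit
6: hit
4: miss, evict 5, frames {6,2,4}
6: hit
Hits: 13.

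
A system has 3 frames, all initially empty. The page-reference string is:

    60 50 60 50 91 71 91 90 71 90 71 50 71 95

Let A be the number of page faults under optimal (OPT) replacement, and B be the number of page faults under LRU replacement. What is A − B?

-1

Under OPT: F F . . F F . F . . . . . F → 6 faults.
Under LRU: F F . . F F . F . . . F . F → 7 faults.
A − B = 6 − 7 = -1.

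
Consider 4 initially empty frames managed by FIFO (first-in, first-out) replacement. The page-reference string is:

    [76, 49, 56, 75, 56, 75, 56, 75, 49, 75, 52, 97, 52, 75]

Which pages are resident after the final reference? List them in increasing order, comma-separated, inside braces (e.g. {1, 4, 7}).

{52, 56, 75, 97}

76 → fault, frames {76}
49 → fault, frames {76,49}
56 → fault, frames {76,49,56}
75 → fault, frames {76,49,56,75}
56 → hit
75 → hit
56 → hit
75 → hit
49 → hit
75 → hit
52 → fault, evict 76, frames {49,56,75,52}
97 → fault, evict 49, frames {56,75,52,97}
52 → hit
75 → hit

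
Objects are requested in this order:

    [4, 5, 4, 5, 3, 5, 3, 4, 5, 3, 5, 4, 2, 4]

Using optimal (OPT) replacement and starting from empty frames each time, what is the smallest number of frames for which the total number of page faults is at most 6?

f=1: 14 faults
f=2: 7 faults
f=3: 4 faults
f=4: 4 faults
Smallest f with faults ≤ 6 is 3.

3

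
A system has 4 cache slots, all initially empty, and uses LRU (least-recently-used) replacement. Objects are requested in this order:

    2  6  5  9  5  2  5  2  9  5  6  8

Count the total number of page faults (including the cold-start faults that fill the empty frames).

2 → miss, frames [2]
6 → miss, frames [2, 6]
5 → miss, frames [2, 6, 5]
9 → miss, frames [2, 6, 5, 9]
5 → hit
2 → hit
5 → hit
2 → hit
9 → hit
5 → hit
6 → hit
8 → miss, evict 2, frames [9, 5, 6, 8]
Page faults: 5.

5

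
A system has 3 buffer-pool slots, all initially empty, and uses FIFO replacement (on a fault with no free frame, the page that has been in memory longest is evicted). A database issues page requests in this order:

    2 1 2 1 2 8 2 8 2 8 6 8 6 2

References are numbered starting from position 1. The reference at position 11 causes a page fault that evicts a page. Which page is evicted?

2

pos 1: 2 -> miss, frames {2}
pos 2: 1 -> miss, frames {2,1}
pos 3: 2 -> hit
pos 4: 1 -> hit
pos 5: 2 -> hit
pos 6: 8 -> miss, frames {2,1,8}
pos 7: 2 -> hit
pos 8: 8 -> hit
pos 9: 2 -> hit
pos 10: 8 -> hit
pos 11: 6 -> miss, evict 2, frames {1,8,6}
At position 11, page 2 is evicted.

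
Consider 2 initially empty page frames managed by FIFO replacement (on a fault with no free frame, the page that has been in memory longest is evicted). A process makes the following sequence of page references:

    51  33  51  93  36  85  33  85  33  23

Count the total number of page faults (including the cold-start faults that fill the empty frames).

51 → fault, frames [51]
33 → fault, frames [51, 33]
51 → hit
93 → fault, evict 51, frames [33, 93]
36 → fault, evict 33, frames [93, 36]
85 → fault, evict 93, frames [36, 85]
33 → fault, evict 36, frames [85, 33]
85 → hit
33 → hit
23 → fault, evict 85, frames [33, 23]
Page faults: 7.

7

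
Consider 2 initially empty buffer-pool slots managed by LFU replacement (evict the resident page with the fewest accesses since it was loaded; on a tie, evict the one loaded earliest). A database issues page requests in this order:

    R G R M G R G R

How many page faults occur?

4

R: miss, frames [R]
G: miss, frames [R, G]
R: hit
M: miss, evict G, frames [R, M]
G: miss, evict M, frames [R, G]
R: hit
G: hit
R: hit
Page faults: 4.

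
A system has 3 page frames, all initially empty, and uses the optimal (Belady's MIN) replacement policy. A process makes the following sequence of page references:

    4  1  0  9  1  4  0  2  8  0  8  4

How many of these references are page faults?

7

4 -> fault, frames (4)
1 -> fault, frames (4 1)
0 -> fault, frames (4 1 0)
9 -> fault, evict 0, frames (4 1 9)
1 -> hit
4 -> hit
0 -> fault, evict 9, frames (4 1 0)
2 -> fault, evict 1, frames (4 0 2)
8 -> fault, evict 2, frames (4 0 8)
0 -> hit
8 -> hit
4 -> hit
Page faults: 7.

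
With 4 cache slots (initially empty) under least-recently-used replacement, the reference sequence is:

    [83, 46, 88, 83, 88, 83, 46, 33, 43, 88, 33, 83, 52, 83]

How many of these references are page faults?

83 → miss, frames [83]
46 → miss, frames [83, 46]
88 → miss, frames [83, 46, 88]
83 → hit
88 → hit
83 → hit
46 → hit
33 → miss, frames [88, 83, 46, 33]
43 → miss, evict 88, frames [83, 46, 33, 43]
88 → miss, evict 83, frames [46, 33, 43, 88]
33 → hit
83 → miss, evict 46, frames [43, 88, 33, 83]
52 → miss, evict 43, frames [88, 33, 83, 52]
83 → hit
Page faults: 8.

8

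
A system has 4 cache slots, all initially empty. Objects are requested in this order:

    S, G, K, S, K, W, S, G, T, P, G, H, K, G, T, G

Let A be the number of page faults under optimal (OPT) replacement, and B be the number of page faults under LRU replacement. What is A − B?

-2

Under OPT: F F F . . F . . F F . F . . . . → 7 faults.
Under LRU: F F F . . F . . F F . F F . F . → 9 faults.
A − B = 7 − 9 = -2.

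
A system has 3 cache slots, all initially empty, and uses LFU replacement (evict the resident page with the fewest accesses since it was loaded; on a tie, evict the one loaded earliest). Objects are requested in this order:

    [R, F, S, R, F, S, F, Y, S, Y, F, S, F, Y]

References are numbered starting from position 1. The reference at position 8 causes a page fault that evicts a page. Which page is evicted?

R

pos 1: R -> miss, frames {R}
pos 2: F -> miss, frames {R,F}
pos 3: S -> miss, frames {R,F,S}
pos 4: R -> hit
pos 5: F -> hit
pos 6: S -> hit
pos 7: F -> hit
pos 8: Y -> miss, evict R, frames {F,S,Y}
At position 8, page R is evicted.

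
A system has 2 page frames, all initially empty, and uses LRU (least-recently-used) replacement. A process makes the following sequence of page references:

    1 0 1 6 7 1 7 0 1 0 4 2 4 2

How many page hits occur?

1 -> fault, frames {1}
0 -> fault, frames {1,0}
1 -> hit
6 -> fault, evict 0, frames {1,6}
7 -> fault, evict 1, frames {6,7}
1 -> fault, evict 6, frames {7,1}
7 -> hit
0 -> fault, evict 1, frames {7,0}
1 -> fault, evict 7, frames {0,1}
0 -> hit
4 -> fault, evict 1, frames {0,4}
2 -> fault, evict 0, frames {4,2}
4 -> hit
2 -> hit
Hits: 5.

5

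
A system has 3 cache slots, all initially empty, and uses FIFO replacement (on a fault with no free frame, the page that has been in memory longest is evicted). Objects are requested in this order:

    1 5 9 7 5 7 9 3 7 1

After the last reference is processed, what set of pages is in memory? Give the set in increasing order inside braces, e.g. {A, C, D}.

{1, 3, 7}

1: fault, frames (1)
5: fault, frames (1 5)
9: fault, frames (1 5 9)
7: fault, evict 1, frames (5 9 7)
5: hit
7: hit
9: hit
3: fault, evict 5, frames (9 7 3)
7: hit
1: fault, evict 9, frames (7 3 1)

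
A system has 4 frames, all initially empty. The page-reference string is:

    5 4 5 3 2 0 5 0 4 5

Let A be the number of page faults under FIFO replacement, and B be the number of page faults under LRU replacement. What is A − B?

1

Under FIFO: F F . F F F F . F . → 7 faults.
Under LRU: F F . F F F . . F . → 6 faults.
A − B = 7 − 6 = 1.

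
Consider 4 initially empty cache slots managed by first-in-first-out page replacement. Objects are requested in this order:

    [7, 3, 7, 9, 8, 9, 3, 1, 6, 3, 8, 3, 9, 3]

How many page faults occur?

8

7 -> fault, frames {7}
3 -> fault, frames {7,3}
7 -> hit
9 -> fault, frames {7,3,9}
8 -> fault, frames {7,3,9,8}
9 -> hit
3 -> hit
1 -> fault, evict 7, frames {3,9,8,1}
6 -> fault, evict 3, frames {9,8,1,6}
3 -> fault, evict 9, frames {8,1,6,3}
8 -> hit
3 -> hit
9 -> fault, evict 8, frames {1,6,3,9}
3 -> hit
Page faults: 8.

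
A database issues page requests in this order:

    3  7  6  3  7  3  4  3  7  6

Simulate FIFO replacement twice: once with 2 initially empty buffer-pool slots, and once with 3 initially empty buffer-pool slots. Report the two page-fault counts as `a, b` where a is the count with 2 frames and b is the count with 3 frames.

2 frames: F F F F F . F F F F → 9 faults.
3 frames: F F F . . . F F F F → 7 faults.
7 < 9: adding a frame reduced faults, as is typical.

9, 7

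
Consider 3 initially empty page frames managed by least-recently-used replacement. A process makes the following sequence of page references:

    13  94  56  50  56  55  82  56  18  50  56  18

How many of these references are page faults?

8

13 -> miss, frames (13)
94 -> miss, frames (13 94)
56 -> miss, frames (13 94 56)
50 -> miss, evict 13, frames (94 56 50)
56 -> hit
55 -> miss, evict 94, frames (50 56 55)
82 -> miss, evict 50, frames (56 55 82)
56 -> hit
18 -> miss, evict 55, frames (82 56 18)
50 -> miss, evict 82, frames (56 18 50)
56 -> hit
18 -> hit
Page faults: 8.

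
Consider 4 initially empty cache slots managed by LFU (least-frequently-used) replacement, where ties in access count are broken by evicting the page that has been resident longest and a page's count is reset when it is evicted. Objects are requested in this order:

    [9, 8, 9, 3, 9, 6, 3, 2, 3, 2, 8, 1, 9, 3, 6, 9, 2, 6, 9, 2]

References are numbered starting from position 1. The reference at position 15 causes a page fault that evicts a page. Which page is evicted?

1

pos 1: 9: miss, frames [9]
pos 2: 8: miss, frames [9, 8]
pos 3: 9: hit
pos 4: 3: miss, frames [9, 8, 3]
pos 5: 9: hit
pos 6: 6: miss, frames [9, 8, 3, 6]
pos 7: 3: hit
pos 8: 2: miss, evict 8, frames [9, 3, 6, 2]
pos 9: 3: hit
pos 10: 2: hit
pos 11: 8: miss, evict 6, frames [9, 3, 2, 8]
pos 12: 1: miss, evict 8, frames [9, 3, 2, 1]
pos 13: 9: hit
pos 14: 3: hit
pos 15: 6: miss, evict 1, frames [9, 3, 2, 6]
At position 15, page 1 is evicted.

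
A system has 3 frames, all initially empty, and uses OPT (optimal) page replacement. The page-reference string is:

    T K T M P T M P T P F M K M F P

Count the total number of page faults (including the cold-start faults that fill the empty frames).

T -> miss, frames [T]
K -> miss, frames [T, K]
T -> hit
M -> miss, frames [T, K, M]
P -> miss, evict K, frames [T, M, P]
T -> hit
M -> hit
P -> hit
T -> hit
P -> hit
F -> miss, evict T, frames [M, P, F]
M -> hit
K -> miss, evict P, frames [M, F, K]
M -> hit
F -> hit
P -> miss, evict K, frames [M, F, P]
Page faults: 7.

7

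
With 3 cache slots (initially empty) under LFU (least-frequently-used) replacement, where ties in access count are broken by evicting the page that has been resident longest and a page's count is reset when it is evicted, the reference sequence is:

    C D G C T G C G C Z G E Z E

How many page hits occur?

6

C → miss, frames (C)
D → miss, frames (C D)
G → miss, frames (C D G)
C → hit
T → miss, evict D, frames (C G T)
G → hit
C → hit
G → hit
C → hit
Z → miss, evict T, frames (C G Z)
G → hit
E → miss, evict Z, frames (C G E)
Z → miss, evict E, frames (C G Z)
E → miss, evict Z, frames (C G E)
Hits: 6.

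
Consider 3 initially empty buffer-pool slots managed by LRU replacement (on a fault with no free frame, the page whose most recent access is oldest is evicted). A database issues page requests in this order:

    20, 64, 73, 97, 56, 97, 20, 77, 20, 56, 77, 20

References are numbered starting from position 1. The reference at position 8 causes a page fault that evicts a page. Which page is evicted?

pos 1: 20: miss, frames [20]
pos 2: 64: miss, frames [20, 64]
pos 3: 73: miss, frames [20, 64, 73]
pos 4: 97: miss, evict 20, frames [64, 73, 97]
pos 5: 56: miss, evict 64, frames [73, 97, 56]
pos 6: 97: hit
pos 7: 20: miss, evict 73, frames [56, 97, 20]
pos 8: 77: miss, evict 56, frames [97, 20, 77]
At position 8, page 56 is evicted.

56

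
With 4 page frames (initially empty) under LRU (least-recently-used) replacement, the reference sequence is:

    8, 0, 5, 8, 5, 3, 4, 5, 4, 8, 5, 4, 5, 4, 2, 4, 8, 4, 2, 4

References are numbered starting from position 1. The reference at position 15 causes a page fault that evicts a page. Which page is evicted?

3

pos 1: 8 -> fault, frames {8}
pos 2: 0 -> fault, frames {8,0}
pos 3: 5 -> fault, frames {8,0,5}
pos 4: 8 -> hit
pos 5: 5 -> hit
pos 6: 3 -> fault, frames {0,8,5,3}
pos 7: 4 -> fault, evict 0, frames {8,5,3,4}
pos 8: 5 -> hit
pos 9: 4 -> hit
pos 10: 8 -> hit
pos 11: 5 -> hit
pos 12: 4 -> hit
pos 13: 5 -> hit
pos 14: 4 -> hit
pos 15: 2 -> fault, evict 3, frames {8,5,4,2}
At position 15, page 3 is evicted.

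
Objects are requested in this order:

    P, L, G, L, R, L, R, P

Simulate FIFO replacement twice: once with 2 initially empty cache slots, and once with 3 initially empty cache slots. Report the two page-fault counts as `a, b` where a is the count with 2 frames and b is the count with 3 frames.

6, 5

2 frames: F F F . F F . F → 6 faults.
3 frames: F F F . F . . F → 5 faults.
5 < 6: adding a frame reduced faults, as is typical.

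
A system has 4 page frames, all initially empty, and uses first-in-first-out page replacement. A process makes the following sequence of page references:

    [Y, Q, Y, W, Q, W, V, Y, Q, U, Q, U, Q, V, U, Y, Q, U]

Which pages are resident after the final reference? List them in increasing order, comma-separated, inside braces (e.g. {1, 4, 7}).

Y → fault, frames (Y)
Q → fault, frames (Y Q)
Y → hit
W → fault, frames (Y Q W)
Q → hit
W → hit
V → fault, frames (Y Q W V)
Y → hit
Q → hit
U → fault, evict Y, frames (Q W V U)
Q → hit
U → hit
Q → hit
V → hit
U → hit
Y → fault, evict Q, frames (W V U Y)
Q → fault, evict W, frames (V U Y Q)
U → hit

{Q, U, V, Y}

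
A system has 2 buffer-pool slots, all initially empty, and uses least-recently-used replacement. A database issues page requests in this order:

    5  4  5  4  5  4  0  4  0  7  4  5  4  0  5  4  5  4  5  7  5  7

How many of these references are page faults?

10

5 -> miss, frames (5)
4 -> miss, frames (5 4)
5 -> hit
4 -> hit
5 -> hit
4 -> hit
0 -> miss, evict 5, frames (4 0)
4 -> hit
0 -> hit
7 -> miss, evict 4, frames (0 7)
4 -> miss, evict 0, frames (7 4)
5 -> miss, evict 7, frames (4 5)
4 -> hit
0 -> miss, evict 5, frames (4 0)
5 -> miss, evict 4, frames (0 5)
4 -> miss, evict 0, frames (5 4)
5 -> hit
4 -> hit
5 -> hit
7 -> miss, evict 4, frames (5 7)
5 -> hit
7 -> hit
Page faults: 10.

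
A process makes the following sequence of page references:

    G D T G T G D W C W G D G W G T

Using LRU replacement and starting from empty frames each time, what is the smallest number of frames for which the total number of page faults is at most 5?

5

f=1: 16 faults
f=2: 11 faults
f=3: 8 faults
f=4: 6 faults
f=5: 5 faults
Smallest f with faults ≤ 5 is 5.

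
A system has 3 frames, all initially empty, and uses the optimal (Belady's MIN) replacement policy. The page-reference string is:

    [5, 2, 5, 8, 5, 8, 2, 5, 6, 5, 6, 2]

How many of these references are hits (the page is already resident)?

8

5 → miss, frames {5}
2 → miss, frames {5,2}
5 → hit
8 → miss, frames {5,2,8}
5 → hit
8 → hit
2 → hit
5 → hit
6 → miss, evict 8, frames {5,2,6}
5 → hit
6 → hit
2 → hit
Hits: 8.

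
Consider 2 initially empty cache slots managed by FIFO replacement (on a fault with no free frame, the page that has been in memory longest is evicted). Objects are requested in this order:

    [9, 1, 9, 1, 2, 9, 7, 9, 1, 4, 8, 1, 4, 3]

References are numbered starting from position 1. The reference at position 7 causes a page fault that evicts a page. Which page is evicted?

2

pos 1: 9: fault, frames (9)
pos 2: 1: fault, frames (9 1)
pos 3: 9: hit
pos 4: 1: hit
pos 5: 2: fault, evict 9, frames (1 2)
pos 6: 9: fault, evict 1, frames (2 9)
pos 7: 7: fault, evict 2, frames (9 7)
At position 7, page 2 is evicted.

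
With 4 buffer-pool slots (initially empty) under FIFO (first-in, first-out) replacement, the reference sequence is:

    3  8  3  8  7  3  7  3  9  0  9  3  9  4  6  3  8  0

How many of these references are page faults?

3 → miss, frames (3)
8 → miss, frames (3 8)
3 → hit
8 → hit
7 → miss, frames (3 8 7)
3 → hit
7 → hit
3 → hit
9 → miss, frames (3 8 7 9)
0 → miss, evict 3, frames (8 7 9 0)
9 → hit
3 → miss, evict 8, frames (7 9 0 3)
9 → hit
4 → miss, evict 7, frames (9 0 3 4)
6 → miss, evict 9, frames (0 3 4 6)
3 → hit
8 → miss, evict 0, frames (3 4 6 8)
0 → miss, evict 3, frames (4 6 8 0)
Page faults: 10.

10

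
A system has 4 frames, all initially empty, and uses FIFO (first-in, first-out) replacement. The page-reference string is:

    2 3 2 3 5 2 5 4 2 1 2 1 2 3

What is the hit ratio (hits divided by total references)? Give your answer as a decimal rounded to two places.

2 -> miss, frames {2}
3 -> miss, frames {2,3}
2 -> hit
3 -> hit
5 -> miss, frames {2,3,5}
2 -> hit
5 -> hit
4 -> miss, frames {2,3,5,4}
2 -> hit
1 -> miss, evict 2, frames {3,5,4,1}
2 -> miss, evict 3, frames {5,4,1,2}
1 -> hit
2 -> hit
3 -> miss, evict 5, frames {4,1,2,3}
Hits: 7 of 14 references → 7/14 = 0.5000.

0.50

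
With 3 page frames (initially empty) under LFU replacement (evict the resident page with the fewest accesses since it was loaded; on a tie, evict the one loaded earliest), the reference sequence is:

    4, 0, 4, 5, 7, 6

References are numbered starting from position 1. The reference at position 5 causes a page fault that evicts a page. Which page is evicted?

pos 1: 4 -> fault, frames {4}
pos 2: 0 -> fault, frames {4,0}
pos 3: 4 -> hit
pos 4: 5 -> fault, frames {4,0,5}
pos 5: 7 -> fault, evict 0, frames {4,5,7}
At position 5, page 0 is evicted.

0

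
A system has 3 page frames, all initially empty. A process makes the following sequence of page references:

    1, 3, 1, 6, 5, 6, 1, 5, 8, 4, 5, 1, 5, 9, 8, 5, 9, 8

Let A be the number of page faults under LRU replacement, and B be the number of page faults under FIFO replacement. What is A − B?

-3

Under LRU: F F . F F . . . F F . F . F F . . . → 9 faults.
Under FIFO: F F . F F . F . F F F F . F F F . . → 12 faults.
A − B = 9 − 12 = -3.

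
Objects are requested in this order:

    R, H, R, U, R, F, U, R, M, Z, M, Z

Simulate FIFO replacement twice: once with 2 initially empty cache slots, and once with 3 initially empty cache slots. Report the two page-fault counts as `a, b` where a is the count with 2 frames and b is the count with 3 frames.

2 frames: F F . F F F F F F F . . → 9 faults.
3 frames: F F . F . F . F F F . . → 7 faults.
7 < 9: adding a frame reduced faults, as is typical.

9, 7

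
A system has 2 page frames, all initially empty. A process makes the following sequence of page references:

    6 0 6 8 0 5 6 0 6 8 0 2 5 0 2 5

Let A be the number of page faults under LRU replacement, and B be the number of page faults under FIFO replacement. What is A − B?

Under LRU: F F . F F F F F . F F F F F F F → 14 faults.
Under FIFO: F F . F . F F F . F . F F F F F → 12 faults.
A − B = 14 − 12 = 2.

2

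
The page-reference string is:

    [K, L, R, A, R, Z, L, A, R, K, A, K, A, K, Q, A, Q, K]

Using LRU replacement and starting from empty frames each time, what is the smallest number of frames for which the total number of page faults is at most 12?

f=1: 18 faults
f=2: 13 faults
f=3: 10 faults
f=4: 7 faults
f=5: 6 faults
f=6: 6 faults
Smallest f with faults ≤ 12 is 3.

3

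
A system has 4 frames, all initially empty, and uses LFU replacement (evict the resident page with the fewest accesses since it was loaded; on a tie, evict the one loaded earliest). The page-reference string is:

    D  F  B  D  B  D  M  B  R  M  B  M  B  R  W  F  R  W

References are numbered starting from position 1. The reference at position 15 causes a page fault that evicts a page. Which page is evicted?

R

pos 1: D -> fault, frames [D]
pos 2: F -> fault, frames [D, F]
pos 3: B -> fault, frames [D, F, B]
pos 4: D -> hit
pos 5: B -> hit
pos 6: D -> hit
pos 7: M -> fault, frames [D, F, B, M]
pos 8: B -> hit
pos 9: R -> fault, evict F, frames [D, B, M, R]
pos 10: M -> hit
pos 11: B -> hit
pos 12: M -> hit
pos 13: B -> hit
pos 14: R -> hit
pos 15: W -> fault, evict R, frames [D, B, M, W]
At position 15, page R is evicted.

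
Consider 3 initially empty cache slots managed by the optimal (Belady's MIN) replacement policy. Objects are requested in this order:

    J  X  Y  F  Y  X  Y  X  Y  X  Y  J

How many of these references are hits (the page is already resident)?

7

J -> fault, frames (J)
X -> fault, frames (J X)
Y -> fault, frames (J X Y)
F -> fault, evict J, frames (X Y F)
Y -> hit
X -> hit
Y -> hit
X -> hit
Y -> hit
X -> hit
Y -> hit
J -> fault, evict F, frames (X Y J)
Hits: 7.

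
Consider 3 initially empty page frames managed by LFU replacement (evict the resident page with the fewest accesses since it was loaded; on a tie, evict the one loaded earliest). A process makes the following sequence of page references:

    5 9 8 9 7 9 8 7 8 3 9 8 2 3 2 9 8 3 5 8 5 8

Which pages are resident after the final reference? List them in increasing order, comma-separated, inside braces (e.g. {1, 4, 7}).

5 -> miss, frames (5)
9 -> miss, frames (5 9)
8 -> miss, frames (5 9 8)
9 -> hit
7 -> miss, evict 5, frames (9 8 7)
9 -> hit
8 -> hit
7 -> hit
8 -> hit
3 -> miss, evict 7, frames (9 8 3)
9 -> hit
8 -> hit
2 -> miss, evict 3, frames (9 8 2)
3 -> miss, evict 2, frames (9 8 3)
2 -> miss, evict 3, frames (9 8 2)
9 -> hit
8 -> hit
3 -> miss, evict 2, frames (9 8 3)
5 -> miss, evict 3, frames (9 8 5)
8 -> hit
5 -> hit
8 -> hit

{5, 8, 9}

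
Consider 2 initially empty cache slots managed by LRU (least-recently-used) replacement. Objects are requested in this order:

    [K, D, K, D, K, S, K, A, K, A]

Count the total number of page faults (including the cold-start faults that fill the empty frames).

K -> fault, frames {K}
D -> fault, frames {K,D}
K -> hit
D -> hit
K -> hit
S -> fault, evict D, frames {K,S}
K -> hit
A -> fault, evict S, frames {K,A}
K -> hit
A -> hit
Page faults: 4.

4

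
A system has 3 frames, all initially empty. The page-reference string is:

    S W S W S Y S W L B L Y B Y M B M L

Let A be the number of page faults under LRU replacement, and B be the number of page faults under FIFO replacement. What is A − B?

2

Under LRU: F F . . . F . . F F . F . . F . . F → 8 faults.
Under FIFO: F F . . . F . . F F . . . . F . . . → 6 faults.
A − B = 8 − 6 = 2.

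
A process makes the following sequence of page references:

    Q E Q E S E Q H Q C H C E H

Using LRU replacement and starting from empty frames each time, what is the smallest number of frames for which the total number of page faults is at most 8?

3

f=1: 14 faults
f=2: 9 faults
f=3: 6 faults
f=4: 5 faults
f=5: 5 faults
Smallest f with faults ≤ 8 is 3.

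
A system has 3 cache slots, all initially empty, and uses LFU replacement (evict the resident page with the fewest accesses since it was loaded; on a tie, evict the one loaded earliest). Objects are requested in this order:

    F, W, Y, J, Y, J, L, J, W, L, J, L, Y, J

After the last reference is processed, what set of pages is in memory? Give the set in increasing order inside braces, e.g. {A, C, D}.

F: fault, frames [F]
W: fault, frames [F, W]
Y: fault, frames [F, W, Y]
J: fault, evict F, frames [W, Y, J]
Y: hit
J: hit
L: fault, evict W, frames [Y, J, L]
J: hit
W: fault, evict L, frames [Y, J, W]
L: fault, evict W, frames [Y, J, L]
J: hit
L: hit
Y: hit
J: hit

{J, L, Y}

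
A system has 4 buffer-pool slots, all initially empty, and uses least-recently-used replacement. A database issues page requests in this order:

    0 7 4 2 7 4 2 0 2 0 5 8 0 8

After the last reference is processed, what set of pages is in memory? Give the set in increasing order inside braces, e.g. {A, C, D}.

{0, 2, 5, 8}

0 -> miss, frames (0)
7 -> miss, frames (0 7)
4 -> miss, frames (0 7 4)
2 -> miss, frames (0 7 4 2)
7 -> hit
4 -> hit
2 -> hit
0 -> hit
2 -> hit
0 -> hit
5 -> miss, evict 7, frames (4 2 0 5)
8 -> miss, evict 4, frames (2 0 5 8)
0 -> hit
8 -> hit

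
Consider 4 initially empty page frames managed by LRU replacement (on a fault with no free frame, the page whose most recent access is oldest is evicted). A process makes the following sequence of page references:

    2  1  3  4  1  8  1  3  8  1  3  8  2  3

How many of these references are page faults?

2: miss, frames {2}
1: miss, frames {2,1}
3: miss, frames {2,1,3}
4: miss, frames {2,1,3,4}
1: hit
8: miss, evict 2, frames {3,4,1,8}
1: hit
3: hit
8: hit
1: hit
3: hit
8: hit
2: miss, evict 4, frames {1,3,8,2}
3: hit
Page faults: 6.

6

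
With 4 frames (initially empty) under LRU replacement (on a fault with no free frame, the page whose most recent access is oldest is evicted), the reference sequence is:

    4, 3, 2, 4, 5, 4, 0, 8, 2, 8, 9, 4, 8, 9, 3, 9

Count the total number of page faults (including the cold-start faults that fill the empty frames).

4: fault, frames {4}
3: fault, frames {4,3}
2: fault, frames {4,3,2}
4: hit
5: fault, frames {3,2,4,5}
4: hit
0: fault, evict 3, frames {2,5,4,0}
8: fault, evict 2, frames {5,4,0,8}
2: fault, evict 5, frames {4,0,8,2}
8: hit
9: fault, evict 4, frames {0,2,8,9}
4: fault, evict 0, frames {2,8,9,4}
8: hit
9: hit
3: fault, evict 2, frames {4,8,9,3}
9: hit
Page faults: 10.

10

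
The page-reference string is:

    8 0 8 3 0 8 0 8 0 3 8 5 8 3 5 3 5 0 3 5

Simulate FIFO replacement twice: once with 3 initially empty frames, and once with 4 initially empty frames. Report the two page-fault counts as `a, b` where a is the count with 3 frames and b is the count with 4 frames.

8, 4

3 frames: F F . F . . . . . . . F F . . . . F F F → 8 faults.
4 frames: F F . F . . . . . . . F . . . . . . . . → 4 faults.
4 < 8: adding a frame reduced faults, as is typical.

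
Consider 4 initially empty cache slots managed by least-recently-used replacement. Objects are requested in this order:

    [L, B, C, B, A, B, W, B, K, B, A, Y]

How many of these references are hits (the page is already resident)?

5

L: fault, frames [L]
B: fault, frames [L, B]
C: fault, frames [L, B, C]
B: hit
A: fault, frames [L, C, B, A]
B: hit
W: fault, evict L, frames [C, A, B, W]
B: hit
K: fault, evict C, frames [A, W, B, K]
B: hit
A: hit
Y: fault, evict W, frames [K, B, A, Y]
Hits: 5.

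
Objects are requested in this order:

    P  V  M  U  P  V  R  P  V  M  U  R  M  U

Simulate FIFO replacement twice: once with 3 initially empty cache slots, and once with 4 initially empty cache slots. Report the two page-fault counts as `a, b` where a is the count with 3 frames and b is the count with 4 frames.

3 frames: F F F F F F F . . F F . . . → 9 faults.
4 frames: F F F F . . F F F F F F . . → 10 faults.
10 > 9: adding a frame increased faults — Belady's anomaly.

9, 10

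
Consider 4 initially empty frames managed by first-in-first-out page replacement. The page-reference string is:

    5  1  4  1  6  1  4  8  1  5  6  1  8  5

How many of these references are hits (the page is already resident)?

5 → miss, frames (5)
1 → miss, frames (5 1)
4 → miss, frames (5 1 4)
1 → hit
6 → miss, frames (5 1 4 6)
1 → hit
4 → hit
8 → miss, evict 5, frames (1 4 6 8)
1 → hit
5 → miss, evict 1, frames (4 6 8 5)
6 → hit
1 → miss, evict 4, frames (6 8 5 1)
8 → hit
5 → hit
Hits: 7.

7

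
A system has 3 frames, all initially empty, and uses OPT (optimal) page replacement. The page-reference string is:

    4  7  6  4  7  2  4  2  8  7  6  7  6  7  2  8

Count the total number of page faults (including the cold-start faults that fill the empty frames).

4 -> fault, frames [4]
7 -> fault, frames [4, 7]
6 -> fault, frames [4, 7, 6]
4 -> hit
7 -> hit
2 -> fault, evict 6, frames [4, 7, 2]
4 -> hit
2 -> hit
8 -> fault, evict 4, frames [7, 2, 8]
7 -> hit
6 -> fault, evict 8, frames [7, 2, 6]
7 -> hit
6 -> hit
7 -> hit
2 -> hit
8 -> fault, evict 6, frames [7, 2, 8]
Page faults: 7.

7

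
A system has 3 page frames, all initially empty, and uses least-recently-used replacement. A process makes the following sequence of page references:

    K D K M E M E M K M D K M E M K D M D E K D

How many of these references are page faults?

9

K → fault, frames {K}
D → fault, frames {K,D}
K → hit
M → fault, frames {D,K,M}
E → fault, evict D, frames {K,M,E}
M → hit
E → hit
M → hit
K → hit
M → hit
D → fault, evict E, frames {K,M,D}
K → hit
M → hit
E → fault, evict D, frames {K,M,E}
M → hit
K → hit
D → fault, evict E, frames {M,K,D}
M → hit
D → hit
E → fault, evict K, frames {M,D,E}
K → fault, evict M, frames {D,E,K}
D → hit
Page faults: 9.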